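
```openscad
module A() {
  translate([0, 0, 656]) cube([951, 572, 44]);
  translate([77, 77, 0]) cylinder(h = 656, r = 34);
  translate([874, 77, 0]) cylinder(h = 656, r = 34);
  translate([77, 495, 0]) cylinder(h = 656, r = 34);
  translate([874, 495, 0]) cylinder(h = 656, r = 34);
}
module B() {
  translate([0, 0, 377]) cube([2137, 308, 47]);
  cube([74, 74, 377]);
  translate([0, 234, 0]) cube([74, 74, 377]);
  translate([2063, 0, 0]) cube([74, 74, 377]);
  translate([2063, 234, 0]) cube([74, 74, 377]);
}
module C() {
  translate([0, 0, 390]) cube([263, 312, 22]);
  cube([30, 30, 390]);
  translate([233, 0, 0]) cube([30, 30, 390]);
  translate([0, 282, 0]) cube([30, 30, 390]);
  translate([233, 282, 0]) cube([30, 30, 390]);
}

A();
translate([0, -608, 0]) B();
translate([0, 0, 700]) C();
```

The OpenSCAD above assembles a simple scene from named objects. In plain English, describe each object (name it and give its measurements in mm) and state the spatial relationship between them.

A is a table with a 951×572 mm rectangular top, 44 mm thick, top surface at z = 700 mm, supported by four round legs of 68 mm diameter, each leg's bounding box inset 43 mm from the nearest pair of top edges, running from the floor.

B is a long wooden bench with a 2137 mm (x) × 308 mm (y) seat, 47 mm thick, its top surface 424 mm above the floor. Four 74 mm square legs at the seat corners, flush with the edges, run from z = 0 to the seat underside.

C is a simple wooden stool: a rectangular seat 263 mm (x) by 312 mm (y), 22 mm thick, top face at z = 412 mm, on four square legs, each 30×30 mm in cross-section. The legs rest on z = 0, each flush with a corner of the seat.

The bench is on the floor beside the table on its −y side. The stool is on top of the table.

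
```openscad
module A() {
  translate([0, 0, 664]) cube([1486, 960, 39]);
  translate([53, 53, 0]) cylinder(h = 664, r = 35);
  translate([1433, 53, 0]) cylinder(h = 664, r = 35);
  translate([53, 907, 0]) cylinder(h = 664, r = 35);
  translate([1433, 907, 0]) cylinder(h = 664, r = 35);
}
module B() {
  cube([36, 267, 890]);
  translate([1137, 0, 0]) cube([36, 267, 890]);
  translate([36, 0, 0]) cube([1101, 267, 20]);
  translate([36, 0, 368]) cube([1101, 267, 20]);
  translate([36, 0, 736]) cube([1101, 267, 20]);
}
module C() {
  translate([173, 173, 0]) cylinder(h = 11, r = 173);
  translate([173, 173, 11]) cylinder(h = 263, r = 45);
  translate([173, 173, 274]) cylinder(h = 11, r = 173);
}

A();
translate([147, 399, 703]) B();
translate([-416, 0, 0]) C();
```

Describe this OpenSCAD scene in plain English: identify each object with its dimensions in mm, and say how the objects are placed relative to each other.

A is a table with a 1486×960 mm rectangular top, 39 mm thick, top surface at z = 703 mm, supported by four round legs of 70 mm diameter, each leg's bounding box inset 18 mm from the nearest pair of top edges, running from the floor.

B is an open bookshelf. Two side panels, each 36 mm thick, 267 mm deep and 890 mm tall, stand 1173 mm apart (outside-to-outside). Between them sit 3 shelves, each 20 mm thick and 267 mm deep, spanning the full gap between the sides. The bottom shelf rests on the floor (its underside at z = 0) and the clear gap between one shelf's top and the next shelf's underside is 348 mm.

C is a spool: two coaxial disc flanges of radius 173 mm and thickness 11 mm, joined by a core cylinder of radius 45 mm and height 263 mm. The lower flange rests on z = 0 and the three cylinders share a vertical axis.

The bookshelf is on top of the table. The spool is on the floor beside the table on its −x side.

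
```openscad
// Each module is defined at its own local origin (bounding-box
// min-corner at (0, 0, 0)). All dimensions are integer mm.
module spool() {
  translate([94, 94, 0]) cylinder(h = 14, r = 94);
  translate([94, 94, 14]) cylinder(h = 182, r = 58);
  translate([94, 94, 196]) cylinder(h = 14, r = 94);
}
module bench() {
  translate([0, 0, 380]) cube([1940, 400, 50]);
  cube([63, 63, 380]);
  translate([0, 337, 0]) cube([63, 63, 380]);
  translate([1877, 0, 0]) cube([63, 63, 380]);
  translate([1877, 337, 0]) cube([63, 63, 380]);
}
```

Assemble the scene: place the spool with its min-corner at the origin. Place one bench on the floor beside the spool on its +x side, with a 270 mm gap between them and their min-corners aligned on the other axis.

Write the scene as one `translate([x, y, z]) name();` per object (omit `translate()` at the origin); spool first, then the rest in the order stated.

spool();
translate([458, 0, 0]) bench();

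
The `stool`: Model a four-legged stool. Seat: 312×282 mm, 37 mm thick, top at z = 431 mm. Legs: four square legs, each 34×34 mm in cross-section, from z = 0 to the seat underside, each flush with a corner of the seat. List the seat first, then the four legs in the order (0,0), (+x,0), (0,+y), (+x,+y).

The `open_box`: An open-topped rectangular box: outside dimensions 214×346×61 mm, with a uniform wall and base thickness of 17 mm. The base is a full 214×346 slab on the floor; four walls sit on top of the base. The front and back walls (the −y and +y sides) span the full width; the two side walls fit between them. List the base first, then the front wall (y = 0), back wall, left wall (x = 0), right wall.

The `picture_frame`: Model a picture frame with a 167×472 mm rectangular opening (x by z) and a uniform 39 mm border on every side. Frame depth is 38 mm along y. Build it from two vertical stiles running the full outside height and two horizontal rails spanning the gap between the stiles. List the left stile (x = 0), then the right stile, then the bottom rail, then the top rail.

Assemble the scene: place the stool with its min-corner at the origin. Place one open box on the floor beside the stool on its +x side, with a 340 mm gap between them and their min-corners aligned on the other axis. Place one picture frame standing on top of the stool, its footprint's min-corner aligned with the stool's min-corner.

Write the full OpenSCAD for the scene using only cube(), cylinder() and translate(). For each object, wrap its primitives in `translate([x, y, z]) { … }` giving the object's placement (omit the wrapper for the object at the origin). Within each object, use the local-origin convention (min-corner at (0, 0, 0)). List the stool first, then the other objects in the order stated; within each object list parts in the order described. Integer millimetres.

translate([0, 0, 394]) cube([312, 282, 37]);
cube([34, 34, 394]);
translate([278, 0, 0]) cube([34, 34, 394]);
translate([0, 248, 0]) cube([34, 34, 394]);
translate([278, 248, 0]) cube([34, 34, 394]);
translate([652, 0, 0]) {
  cube([214, 346, 17]);
  translate([0, 0, 17]) cube([214, 17, 44]);
  translate([0, 329, 17]) cube([214, 17, 44]);
  translate([0, 17, 17]) cube([17, 312, 44]);
  translate([197, 17, 17]) cube([17, 312, 44]);
}
translate([0, 0, 431]) {
  cube([39, 38, 550]);
  translate([206, 0, 0]) cube([39, 38, 550]);
  translate([39, 0, 0]) cube([167, 38, 39]);
  translate([39, 0, 511]) cube([167, 38, 39]);
}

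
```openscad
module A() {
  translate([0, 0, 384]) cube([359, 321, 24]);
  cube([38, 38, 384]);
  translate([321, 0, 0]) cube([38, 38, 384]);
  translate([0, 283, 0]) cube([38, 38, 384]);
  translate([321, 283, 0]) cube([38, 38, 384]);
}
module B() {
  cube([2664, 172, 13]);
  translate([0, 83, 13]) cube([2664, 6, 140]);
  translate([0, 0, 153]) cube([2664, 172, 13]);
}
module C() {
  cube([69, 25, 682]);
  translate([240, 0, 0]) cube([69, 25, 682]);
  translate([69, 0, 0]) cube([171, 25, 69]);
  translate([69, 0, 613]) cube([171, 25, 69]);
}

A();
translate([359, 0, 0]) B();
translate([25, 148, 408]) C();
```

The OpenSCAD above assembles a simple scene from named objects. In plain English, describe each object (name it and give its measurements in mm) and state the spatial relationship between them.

A is a simple wooden stool: a rectangular seat 359 mm (x) by 321 mm (y), 24 mm thick, top face at z = 408 mm, on four square legs, each 38×38 mm in cross-section. The legs rest on z = 0, each flush with a corner of the seat.

B is an I-beam lying along x, 2664 mm long. Overall section height 166 mm. Two flanges 172 mm wide (y) and 13 mm thick, one on the floor and one at the top; a web 6 mm thick runs between them, centred on the flange width.

C is a rectangular picture frame lying in the x–z plane (depth along y). The opening is 171 mm wide (x) by 544 mm tall (z), surrounded by a border 69 mm wide on all four sides. The frame is 25 mm deep and is made of two full-height vertical stiles with two horizontal rails fitted between them.

The I-beam is against the stool's +x side, with their −y faces flush. The picture frame is on top of the stool, centred.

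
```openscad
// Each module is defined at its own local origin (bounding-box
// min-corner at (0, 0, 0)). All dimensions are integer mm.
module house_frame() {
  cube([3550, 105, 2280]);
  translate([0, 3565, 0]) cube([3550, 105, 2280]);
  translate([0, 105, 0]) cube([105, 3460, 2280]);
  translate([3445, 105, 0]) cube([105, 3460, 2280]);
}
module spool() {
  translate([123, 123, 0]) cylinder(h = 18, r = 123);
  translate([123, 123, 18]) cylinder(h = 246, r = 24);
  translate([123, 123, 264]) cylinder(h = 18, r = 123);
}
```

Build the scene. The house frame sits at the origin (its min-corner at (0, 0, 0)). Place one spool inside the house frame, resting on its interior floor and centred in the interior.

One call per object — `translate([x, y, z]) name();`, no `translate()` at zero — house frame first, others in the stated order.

house_frame();
translate([1652, 1712, 0]) spool();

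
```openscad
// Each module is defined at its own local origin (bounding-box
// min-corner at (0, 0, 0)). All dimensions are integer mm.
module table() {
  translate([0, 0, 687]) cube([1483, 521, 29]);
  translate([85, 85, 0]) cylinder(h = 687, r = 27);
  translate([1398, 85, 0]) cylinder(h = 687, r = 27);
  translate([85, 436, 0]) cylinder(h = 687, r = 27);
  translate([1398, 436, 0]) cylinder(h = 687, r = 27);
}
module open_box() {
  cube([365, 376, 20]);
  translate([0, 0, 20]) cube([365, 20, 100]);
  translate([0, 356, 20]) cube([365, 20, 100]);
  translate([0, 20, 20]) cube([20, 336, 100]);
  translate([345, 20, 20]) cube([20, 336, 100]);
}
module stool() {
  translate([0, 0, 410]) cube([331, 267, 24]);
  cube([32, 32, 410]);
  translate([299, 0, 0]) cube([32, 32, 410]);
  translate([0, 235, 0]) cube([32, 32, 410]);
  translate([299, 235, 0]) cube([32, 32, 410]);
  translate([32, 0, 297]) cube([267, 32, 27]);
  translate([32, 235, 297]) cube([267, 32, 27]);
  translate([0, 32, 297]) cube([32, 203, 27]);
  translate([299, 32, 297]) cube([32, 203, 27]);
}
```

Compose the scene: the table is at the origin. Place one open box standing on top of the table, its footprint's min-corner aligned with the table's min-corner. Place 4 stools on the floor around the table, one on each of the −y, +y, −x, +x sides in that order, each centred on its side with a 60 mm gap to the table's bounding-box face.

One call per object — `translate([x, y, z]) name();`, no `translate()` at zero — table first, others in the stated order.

table();
translate([0, 0, 716]) open_box();
translate([576, -327, 0]) stool();
translate([576, 581, 0]) stool();
translate([-391, 127, 0]) stool();
translate([1543, 127, 0]) stool();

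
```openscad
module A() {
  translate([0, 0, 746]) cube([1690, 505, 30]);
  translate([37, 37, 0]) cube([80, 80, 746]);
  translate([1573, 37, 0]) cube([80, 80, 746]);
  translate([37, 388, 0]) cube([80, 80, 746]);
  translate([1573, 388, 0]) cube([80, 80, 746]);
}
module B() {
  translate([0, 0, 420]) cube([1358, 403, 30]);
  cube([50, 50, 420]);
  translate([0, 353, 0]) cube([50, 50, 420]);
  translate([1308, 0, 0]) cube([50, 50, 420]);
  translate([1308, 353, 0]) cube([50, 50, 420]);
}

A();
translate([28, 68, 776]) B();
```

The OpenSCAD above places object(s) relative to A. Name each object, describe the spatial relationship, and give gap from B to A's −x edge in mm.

The bench's min-x is at 28; the table's min-x is 0; gap = 28 mm.

A is a table. B is a bench. The bench is on top of the table. The gap from the bench to the table's −x edge is 28 mm.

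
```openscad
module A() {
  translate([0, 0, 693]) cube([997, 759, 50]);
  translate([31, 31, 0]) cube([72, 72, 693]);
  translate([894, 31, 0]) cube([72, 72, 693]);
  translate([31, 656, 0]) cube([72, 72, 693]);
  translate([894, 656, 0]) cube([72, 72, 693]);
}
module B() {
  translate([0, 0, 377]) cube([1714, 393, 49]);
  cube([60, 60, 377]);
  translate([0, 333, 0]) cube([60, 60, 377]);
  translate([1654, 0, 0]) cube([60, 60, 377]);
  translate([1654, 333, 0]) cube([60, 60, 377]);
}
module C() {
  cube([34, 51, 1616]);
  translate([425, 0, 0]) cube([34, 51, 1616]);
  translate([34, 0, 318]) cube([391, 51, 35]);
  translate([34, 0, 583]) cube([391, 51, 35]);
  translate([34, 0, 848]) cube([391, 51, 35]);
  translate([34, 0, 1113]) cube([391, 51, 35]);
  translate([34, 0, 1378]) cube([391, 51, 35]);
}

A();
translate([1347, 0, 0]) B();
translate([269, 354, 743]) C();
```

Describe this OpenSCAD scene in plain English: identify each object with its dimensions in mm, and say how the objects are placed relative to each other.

A is a table: top 997 mm (x) × 759 mm (y), 50 mm thick, upper face at z = 743 mm, on four 72×72 mm square legs, each inset 31 mm from the nearest pair of top edges, running from z = 0 to the bottom of the top.

B is a long wooden bench with a 1714 mm (x) × 393 mm (y) seat, 49 mm thick, its top surface 426 mm above the floor. Four 60 mm square legs at the seat corners, flush with the edges, run from z = 0 to the seat underside.

C is a wooden ladder with two side rails of 34×51 mm section and 1616 mm height, set 459 mm apart overall. Between them run 5 rectangular rungs (51 mm deep, 35 mm thick), front faces flush with the rails' −y face. The bottom of the first rung is 318 mm above the floor and each subsequent rung is 265 mm higher than the one below.

The bench is on the floor beside the table on its +x side. The ladder is on top of the table, centred.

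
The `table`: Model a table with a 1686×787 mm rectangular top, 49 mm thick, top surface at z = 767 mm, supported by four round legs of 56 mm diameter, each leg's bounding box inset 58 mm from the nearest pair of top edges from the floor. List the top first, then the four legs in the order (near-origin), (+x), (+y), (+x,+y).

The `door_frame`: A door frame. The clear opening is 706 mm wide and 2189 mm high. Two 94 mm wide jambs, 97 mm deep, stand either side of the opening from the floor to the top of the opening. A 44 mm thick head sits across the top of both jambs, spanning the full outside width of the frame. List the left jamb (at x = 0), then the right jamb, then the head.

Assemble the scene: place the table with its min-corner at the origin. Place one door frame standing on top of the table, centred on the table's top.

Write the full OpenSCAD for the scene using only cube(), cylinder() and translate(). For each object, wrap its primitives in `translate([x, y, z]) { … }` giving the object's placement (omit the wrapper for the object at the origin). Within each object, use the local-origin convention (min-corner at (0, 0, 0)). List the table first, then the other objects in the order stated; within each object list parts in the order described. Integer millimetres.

translate([0, 0, 718]) cube([1686, 787, 49]);
translate([86, 86, 0]) cylinder(h = 718, r = 28);
translate([1600, 86, 0]) cylinder(h = 718, r = 28);
translate([86, 701, 0]) cylinder(h = 718, r = 28);
translate([1600, 701, 0]) cylinder(h = 718, r = 28);
translate([396, 345, 767]) {
  cube([94, 97, 2189]);
  translate([800, 0, 0]) cube([94, 97, 2189]);
  translate([0, 0, 2189]) cube([894, 97, 44]);
}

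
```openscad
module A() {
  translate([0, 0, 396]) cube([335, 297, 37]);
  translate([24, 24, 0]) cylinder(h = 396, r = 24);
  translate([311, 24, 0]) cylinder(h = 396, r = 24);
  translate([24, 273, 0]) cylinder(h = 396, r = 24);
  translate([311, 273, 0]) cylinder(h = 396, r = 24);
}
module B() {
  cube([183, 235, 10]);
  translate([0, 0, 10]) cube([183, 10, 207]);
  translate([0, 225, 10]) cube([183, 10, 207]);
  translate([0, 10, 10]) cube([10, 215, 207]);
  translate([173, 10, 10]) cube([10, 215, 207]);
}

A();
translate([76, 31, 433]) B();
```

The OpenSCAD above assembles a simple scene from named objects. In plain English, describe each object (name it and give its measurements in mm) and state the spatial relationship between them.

A is a simple wooden stool: a rectangular seat 335 mm (x) by 297 mm (y), 37 mm thick, top face at z = 433 mm, on four round legs, each 48 mm in diameter. The legs rest on z = 0, each leg's axis is inset half a diameter from the nearest pair of seat edges (so the leg's bounding box is flush with the corner).

B is an open storage box with external size 183×235×217 mm and wall thickness 10 mm (the base is also 10 mm thick). The base covers the whole footprint; the four walls stand on the base, with the y-facing walls full-width and the x-facing walls fitting between their inner faces.

The open box is on top of the stool, centred.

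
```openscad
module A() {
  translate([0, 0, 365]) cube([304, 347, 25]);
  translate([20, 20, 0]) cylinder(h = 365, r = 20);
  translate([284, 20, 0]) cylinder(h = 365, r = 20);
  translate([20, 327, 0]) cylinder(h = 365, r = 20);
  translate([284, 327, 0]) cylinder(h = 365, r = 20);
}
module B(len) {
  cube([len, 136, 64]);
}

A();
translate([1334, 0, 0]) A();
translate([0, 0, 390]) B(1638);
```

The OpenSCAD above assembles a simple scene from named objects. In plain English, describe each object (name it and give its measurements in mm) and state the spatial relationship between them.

A is a four-legged stool. The seat is 304×347 mm, 25 mm thick, top at z = 390 mm. It stands on four round legs, each 40 mm in diameter, from z = 0 to the seat underside, each leg's axis is inset half a diameter from the nearest pair of seat edges (so the leg's bounding box is flush with the corner).

B is a rectangular beam 1638 mm long (x), 136 mm deep (y), 64 mm thick (z).

The beam spans the tops of two stools placed 1030 mm apart, resting at z = 390 mm.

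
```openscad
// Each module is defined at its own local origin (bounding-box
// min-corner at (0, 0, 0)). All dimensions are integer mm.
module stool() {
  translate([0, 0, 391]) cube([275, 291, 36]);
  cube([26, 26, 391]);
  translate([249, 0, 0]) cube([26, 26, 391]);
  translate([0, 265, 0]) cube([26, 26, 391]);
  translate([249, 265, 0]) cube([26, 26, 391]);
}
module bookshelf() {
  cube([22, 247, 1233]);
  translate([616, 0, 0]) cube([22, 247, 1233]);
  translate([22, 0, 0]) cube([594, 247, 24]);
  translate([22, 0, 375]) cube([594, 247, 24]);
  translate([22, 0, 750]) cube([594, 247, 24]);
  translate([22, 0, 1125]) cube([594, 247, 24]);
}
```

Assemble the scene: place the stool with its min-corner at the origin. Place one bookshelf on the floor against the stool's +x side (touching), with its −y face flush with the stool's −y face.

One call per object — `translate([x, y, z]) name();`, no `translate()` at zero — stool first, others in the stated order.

stool();
translate([275, 0, 0]) bookshelf();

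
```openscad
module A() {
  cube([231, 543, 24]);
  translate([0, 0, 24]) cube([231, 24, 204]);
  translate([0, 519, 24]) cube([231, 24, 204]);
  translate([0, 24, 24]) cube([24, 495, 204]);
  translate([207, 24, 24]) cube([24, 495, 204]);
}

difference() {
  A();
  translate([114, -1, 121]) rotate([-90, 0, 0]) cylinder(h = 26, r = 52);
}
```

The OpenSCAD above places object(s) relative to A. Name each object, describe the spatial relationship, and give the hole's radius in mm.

A is an open box. The open box has a circular hole through its front wall. The hole's radius is 52 mm.

The subtracted cylinder has r = 52 mm.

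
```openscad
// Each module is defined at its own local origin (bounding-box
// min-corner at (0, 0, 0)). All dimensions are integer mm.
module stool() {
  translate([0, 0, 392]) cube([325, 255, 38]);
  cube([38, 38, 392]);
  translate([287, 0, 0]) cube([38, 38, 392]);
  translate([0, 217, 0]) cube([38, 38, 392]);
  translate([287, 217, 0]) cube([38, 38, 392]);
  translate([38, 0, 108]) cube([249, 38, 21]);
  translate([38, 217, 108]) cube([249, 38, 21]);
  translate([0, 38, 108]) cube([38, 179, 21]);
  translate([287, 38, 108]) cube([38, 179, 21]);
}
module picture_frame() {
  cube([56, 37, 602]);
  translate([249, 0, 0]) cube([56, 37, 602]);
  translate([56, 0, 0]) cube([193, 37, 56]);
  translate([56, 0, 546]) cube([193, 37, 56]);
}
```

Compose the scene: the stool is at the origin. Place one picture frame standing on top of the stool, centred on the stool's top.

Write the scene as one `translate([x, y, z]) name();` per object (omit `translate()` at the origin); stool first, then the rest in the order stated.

stool();
translate([10, 109, 430]) picture_frame();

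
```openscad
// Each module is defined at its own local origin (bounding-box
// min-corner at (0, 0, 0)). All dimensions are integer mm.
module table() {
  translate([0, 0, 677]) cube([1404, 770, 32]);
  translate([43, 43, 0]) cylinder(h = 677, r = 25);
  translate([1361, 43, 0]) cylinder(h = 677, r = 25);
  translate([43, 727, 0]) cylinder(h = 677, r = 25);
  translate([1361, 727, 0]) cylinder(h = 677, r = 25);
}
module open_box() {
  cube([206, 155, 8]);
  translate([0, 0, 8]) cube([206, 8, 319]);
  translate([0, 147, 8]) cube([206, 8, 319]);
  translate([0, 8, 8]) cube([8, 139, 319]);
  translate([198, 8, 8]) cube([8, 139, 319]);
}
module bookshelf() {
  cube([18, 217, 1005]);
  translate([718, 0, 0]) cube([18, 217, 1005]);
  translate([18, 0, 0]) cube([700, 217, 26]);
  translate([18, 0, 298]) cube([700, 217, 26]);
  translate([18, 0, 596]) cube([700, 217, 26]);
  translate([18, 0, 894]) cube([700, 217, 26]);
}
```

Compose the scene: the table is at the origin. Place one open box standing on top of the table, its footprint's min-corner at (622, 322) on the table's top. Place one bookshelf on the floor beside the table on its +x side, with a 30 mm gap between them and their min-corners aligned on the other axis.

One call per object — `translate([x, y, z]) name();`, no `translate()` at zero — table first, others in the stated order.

table();
translate([622, 322, 709]) open_box();
translate([1434, 0, 0]) bookshelf();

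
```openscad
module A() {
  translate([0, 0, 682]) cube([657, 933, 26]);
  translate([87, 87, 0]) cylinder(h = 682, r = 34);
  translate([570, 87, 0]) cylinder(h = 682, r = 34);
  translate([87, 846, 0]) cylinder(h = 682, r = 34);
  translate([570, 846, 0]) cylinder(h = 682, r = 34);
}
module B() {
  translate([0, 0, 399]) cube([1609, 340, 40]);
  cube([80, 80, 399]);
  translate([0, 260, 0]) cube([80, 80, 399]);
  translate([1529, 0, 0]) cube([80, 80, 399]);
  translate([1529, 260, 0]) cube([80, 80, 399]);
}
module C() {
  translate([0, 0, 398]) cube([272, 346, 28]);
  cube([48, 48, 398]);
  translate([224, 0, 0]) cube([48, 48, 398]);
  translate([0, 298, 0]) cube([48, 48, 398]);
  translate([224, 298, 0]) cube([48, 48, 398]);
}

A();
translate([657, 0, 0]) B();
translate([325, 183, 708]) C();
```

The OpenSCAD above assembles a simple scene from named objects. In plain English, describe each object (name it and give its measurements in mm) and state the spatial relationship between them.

A is a table: top 657 mm (x) × 933 mm (y), 26 mm thick, upper face at z = 708 mm, on four round legs of 68 mm diameter, each leg's bounding box inset 53 mm from the nearest pair of top edges, running from z = 0 to the bottom of the top.

B is a bench: a 1609×340 mm seat slab, 40 mm thick, top at z = 439 mm, on four 80×80 mm square legs flush with the seat corners and standing on z = 0.

C is a simple wooden stool: a rectangular seat 272 mm (x) by 346 mm (y), 28 mm thick, top face at z = 426 mm, on four square legs, each 48×48 mm in cross-section. The legs rest on z = 0, each flush with a corner of the seat.

The bench is against the table's +x side, with their −y faces flush. The stool is on top of the table.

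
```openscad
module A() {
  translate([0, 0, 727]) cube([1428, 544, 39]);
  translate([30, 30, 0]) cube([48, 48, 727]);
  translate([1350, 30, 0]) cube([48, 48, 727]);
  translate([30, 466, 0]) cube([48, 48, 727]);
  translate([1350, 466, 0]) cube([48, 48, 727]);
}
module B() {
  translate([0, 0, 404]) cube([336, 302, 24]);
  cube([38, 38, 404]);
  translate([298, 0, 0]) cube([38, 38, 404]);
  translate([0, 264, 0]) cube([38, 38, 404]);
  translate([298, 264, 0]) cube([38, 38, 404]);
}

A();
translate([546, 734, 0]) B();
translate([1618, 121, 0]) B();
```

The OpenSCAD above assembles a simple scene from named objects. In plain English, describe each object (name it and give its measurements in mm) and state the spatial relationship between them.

A is a rectangular dining table. The top is 1428×544×39 mm with its upper surface at z = 766 mm. It stands on four 48×48 mm square legs, each inset 30 mm from the nearest pair of top edges, running from the floor to the underside of the top.

B is a four-legged stool. The seat is a 336×302×24 mm slab whose top surface is at z = 428 mm; four square legs, each 38×38 mm in cross-section, run from the floor (z = 0) to the underside of the seat, each flush with a corner of the seat.

Two stools sit around the table at the +y, +x sides.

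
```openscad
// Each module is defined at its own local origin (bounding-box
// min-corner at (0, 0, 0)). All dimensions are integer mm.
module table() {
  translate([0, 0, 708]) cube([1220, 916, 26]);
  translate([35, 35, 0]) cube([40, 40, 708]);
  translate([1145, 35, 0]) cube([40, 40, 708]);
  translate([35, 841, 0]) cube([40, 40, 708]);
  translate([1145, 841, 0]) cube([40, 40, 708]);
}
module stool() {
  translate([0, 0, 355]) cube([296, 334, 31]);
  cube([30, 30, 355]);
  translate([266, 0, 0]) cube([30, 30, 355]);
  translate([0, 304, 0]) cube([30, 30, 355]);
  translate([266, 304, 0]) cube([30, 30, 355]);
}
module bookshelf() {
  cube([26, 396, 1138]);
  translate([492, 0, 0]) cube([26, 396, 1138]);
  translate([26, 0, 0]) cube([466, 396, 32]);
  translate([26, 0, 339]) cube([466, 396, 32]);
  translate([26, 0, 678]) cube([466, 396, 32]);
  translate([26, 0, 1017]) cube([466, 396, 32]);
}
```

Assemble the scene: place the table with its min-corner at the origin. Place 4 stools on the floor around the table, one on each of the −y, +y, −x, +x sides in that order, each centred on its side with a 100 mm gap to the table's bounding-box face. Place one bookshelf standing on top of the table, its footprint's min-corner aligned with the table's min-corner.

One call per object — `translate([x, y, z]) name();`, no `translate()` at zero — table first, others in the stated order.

table();
translate([462, -434, 0]) stool();
translate([462, 1016, 0]) stool();
translate([-396, 291, 0]) stool();
translate([1320, 291, 0]) stool();
translate([0, 0, 734]) bookshelf();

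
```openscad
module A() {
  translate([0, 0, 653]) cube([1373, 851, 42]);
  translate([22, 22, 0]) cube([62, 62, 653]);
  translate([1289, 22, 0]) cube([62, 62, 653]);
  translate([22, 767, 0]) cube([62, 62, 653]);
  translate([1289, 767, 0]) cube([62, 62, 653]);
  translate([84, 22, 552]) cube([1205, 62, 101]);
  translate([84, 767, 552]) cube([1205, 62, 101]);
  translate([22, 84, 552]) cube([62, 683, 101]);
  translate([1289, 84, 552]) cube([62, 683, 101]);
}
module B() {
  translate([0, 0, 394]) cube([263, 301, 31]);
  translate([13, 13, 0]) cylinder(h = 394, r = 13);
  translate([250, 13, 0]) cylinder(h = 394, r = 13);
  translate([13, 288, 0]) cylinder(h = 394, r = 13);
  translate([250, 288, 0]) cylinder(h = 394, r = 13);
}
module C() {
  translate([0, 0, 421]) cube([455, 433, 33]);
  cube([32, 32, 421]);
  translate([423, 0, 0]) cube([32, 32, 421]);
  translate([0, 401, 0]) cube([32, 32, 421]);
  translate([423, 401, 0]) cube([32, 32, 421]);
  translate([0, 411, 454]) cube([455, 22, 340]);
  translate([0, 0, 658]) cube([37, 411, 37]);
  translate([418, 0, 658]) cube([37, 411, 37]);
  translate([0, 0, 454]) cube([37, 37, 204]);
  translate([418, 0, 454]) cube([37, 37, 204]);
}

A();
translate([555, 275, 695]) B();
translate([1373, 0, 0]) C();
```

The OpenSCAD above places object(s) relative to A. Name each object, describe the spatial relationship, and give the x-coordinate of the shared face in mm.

A is a table. B is a stool. C is a chair. The stool is on top of the table, centred. The chair is against the table's +x side, with their −y faces flush. The x-coordinate of the shared face is 1373 mm.

The table's +x face and the chair's −x face are both at x = 1373 mm.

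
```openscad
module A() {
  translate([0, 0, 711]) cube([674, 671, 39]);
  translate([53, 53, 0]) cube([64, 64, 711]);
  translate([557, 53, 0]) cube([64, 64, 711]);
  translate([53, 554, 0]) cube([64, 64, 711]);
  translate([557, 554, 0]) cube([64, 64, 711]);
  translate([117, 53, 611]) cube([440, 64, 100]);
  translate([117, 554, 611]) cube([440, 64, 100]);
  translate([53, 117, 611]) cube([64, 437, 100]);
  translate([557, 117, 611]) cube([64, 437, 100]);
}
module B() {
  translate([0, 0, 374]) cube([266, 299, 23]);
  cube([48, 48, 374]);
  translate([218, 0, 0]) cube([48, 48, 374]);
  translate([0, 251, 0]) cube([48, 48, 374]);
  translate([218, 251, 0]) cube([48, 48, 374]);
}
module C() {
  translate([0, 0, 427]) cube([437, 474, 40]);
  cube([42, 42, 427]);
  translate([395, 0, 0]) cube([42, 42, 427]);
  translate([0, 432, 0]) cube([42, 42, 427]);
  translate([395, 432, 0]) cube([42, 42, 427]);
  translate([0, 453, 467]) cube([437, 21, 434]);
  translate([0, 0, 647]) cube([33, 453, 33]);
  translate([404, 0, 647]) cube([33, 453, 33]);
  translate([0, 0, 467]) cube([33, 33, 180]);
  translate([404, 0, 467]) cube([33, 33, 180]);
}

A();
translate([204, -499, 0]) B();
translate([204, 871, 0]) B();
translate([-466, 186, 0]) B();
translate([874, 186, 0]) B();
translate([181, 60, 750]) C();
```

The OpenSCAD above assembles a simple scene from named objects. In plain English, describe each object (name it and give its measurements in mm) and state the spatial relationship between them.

A is a table: top 674 mm (x) × 671 mm (y), 39 mm thick, upper face at z = 750 mm, on four 64×64 mm square legs, each inset 53 mm from the nearest pair of top edges, running from z = 0 to the bottom of the top. Four apron rails, 64 mm thick and 100 mm tall, run between adjacent legs with their top edges flush with the underside of the top and their outer faces flush with the legs' outer faces.

B is a four-legged stool. The seat is a 266×299×23 mm slab whose top surface is at z = 397 mm; four square legs, each 48×48 mm in cross-section, run from the floor (z = 0) to the underside of the seat, each flush with a corner of the seat.

C is a chair: 437×474 mm seat, 40 mm thick, top at z = 467 mm, on four 42 mm square corner legs flush with the seat edges. A 21 mm thick backrest slab spans the full seat width, extending 434 mm above the seat top, its back face flush with the seat's +y edge. Two armrests of 33×33 mm section run along each side from the seat's front edge to the front of the backrest, top faces 213 mm above the seat top and outer faces flush with the seat's x-edges; a 33×33 mm post under the front of each armrest stands on the seat at the front corner.

Four stools sit around the table at the −y, +y, −x, +x sides. The chair is on top of the table.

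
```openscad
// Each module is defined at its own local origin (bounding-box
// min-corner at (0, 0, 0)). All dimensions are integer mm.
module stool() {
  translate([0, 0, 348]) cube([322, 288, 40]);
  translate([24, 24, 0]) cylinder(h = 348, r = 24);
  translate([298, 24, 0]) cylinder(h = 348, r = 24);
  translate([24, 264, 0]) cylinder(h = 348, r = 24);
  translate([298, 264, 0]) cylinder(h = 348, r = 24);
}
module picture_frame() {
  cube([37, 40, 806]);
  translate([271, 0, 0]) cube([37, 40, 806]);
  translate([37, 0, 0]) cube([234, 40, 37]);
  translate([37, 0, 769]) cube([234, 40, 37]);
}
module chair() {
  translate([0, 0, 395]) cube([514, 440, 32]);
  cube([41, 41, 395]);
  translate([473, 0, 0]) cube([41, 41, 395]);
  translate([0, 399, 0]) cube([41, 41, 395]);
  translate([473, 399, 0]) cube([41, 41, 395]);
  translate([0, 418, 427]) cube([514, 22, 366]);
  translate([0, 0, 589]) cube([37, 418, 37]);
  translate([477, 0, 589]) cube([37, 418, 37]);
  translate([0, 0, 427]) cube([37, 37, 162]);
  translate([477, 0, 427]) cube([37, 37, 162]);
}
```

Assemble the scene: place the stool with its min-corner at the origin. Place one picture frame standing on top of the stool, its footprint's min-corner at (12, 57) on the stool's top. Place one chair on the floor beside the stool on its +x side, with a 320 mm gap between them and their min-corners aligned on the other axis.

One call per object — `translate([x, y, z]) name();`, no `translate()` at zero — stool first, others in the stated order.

stool();
translate([12, 57, 388]) picture_frame();
translate([642, 0, 0]) chair();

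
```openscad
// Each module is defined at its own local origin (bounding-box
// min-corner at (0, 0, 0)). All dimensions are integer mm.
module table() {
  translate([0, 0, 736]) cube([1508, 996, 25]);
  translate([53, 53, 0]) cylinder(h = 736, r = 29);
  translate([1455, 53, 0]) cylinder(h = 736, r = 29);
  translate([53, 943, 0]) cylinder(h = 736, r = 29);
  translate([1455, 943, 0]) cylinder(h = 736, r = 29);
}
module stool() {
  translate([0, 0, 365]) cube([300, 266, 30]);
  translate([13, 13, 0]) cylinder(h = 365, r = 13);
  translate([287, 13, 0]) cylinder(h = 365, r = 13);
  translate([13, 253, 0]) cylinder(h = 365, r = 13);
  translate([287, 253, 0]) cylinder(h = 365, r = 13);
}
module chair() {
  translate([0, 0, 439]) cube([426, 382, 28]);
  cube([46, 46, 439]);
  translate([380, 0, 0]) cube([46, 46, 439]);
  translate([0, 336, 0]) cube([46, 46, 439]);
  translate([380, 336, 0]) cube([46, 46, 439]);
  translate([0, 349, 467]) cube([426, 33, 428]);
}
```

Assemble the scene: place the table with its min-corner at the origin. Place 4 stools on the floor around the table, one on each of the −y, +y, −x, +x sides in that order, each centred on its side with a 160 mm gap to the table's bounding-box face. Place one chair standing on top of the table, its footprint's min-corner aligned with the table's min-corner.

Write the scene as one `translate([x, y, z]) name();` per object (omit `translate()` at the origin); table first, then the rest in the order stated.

table();
translate([604, -426, 0]) stool();
translate([604, 1156, 0]) stool();
translate([-460, 365, 0]) stool();
translate([1668, 365, 0]) stool();
translate([0, 0, 761]) chair();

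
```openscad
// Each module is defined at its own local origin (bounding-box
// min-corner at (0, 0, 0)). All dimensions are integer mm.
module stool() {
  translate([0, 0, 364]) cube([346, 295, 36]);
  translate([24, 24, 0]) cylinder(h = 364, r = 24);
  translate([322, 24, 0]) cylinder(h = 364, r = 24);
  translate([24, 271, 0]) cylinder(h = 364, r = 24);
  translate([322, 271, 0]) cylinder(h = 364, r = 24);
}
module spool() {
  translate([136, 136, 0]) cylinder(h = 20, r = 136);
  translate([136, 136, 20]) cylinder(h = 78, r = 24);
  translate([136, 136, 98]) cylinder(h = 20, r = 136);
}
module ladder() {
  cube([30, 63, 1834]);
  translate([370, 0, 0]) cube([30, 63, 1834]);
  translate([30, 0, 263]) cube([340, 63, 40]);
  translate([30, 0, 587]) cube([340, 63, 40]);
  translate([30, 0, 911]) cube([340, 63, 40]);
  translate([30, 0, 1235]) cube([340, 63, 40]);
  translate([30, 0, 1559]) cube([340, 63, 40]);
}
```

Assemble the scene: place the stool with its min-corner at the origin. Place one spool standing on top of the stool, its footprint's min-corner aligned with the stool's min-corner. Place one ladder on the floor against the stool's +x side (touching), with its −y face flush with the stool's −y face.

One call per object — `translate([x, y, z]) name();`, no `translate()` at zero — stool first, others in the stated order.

stool();
translate([0, 0, 400]) spool();
translate([346, 0, 0]) ladder();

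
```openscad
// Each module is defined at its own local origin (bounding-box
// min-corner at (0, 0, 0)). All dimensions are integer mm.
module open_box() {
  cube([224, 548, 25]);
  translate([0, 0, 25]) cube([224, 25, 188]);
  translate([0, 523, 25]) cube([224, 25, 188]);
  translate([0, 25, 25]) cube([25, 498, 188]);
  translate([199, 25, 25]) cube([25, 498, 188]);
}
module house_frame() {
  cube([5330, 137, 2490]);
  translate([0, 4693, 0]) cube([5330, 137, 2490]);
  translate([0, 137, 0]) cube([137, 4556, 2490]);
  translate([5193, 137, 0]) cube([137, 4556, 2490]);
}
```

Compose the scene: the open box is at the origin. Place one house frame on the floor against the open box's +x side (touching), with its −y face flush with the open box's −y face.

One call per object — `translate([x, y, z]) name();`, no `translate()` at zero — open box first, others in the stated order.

open_box();
translate([224, 0, 0]) house_frame();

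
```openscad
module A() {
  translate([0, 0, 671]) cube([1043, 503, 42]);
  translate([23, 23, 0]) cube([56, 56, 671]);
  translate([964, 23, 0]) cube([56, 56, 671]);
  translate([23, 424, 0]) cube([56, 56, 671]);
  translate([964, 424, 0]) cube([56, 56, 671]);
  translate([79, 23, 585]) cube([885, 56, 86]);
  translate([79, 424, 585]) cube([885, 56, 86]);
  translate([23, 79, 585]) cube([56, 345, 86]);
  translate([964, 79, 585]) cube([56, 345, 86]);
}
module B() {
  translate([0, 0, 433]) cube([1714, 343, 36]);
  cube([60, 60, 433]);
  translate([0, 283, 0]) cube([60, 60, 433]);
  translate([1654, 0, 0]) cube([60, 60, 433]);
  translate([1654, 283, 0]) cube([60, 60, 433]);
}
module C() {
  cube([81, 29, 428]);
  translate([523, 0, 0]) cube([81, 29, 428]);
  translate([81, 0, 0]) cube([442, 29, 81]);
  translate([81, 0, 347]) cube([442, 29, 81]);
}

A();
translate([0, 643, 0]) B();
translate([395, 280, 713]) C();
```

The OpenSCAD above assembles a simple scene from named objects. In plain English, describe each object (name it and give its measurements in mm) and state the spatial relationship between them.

A is a rectangular dining table. The top is 1043×503×42 mm with its upper surface at z = 713 mm. It stands on four 56×56 mm square legs, each inset 23 mm from the nearest pair of top edges, running from the floor to the underside of the top. Four apron rails, 56 mm thick and 86 mm tall, run between adjacent legs with their top edges flush with the underside of the top and their outer faces flush with the legs' outer faces.

B is a bench: a 1714×343 mm seat slab, 36 mm thick, top at z = 469 mm, on four 60×60 mm square legs flush with the seat corners and standing on z = 0.

C is a picture frame with a 442×266 mm rectangular opening (x by z) and a uniform 81 mm border on every side. Frame depth is 29 mm along y. It is built from two vertical stiles running the full outside height and two horizontal rails spanning the gap between the stiles.

The bench is on the floor beside the table on its +y side. The picture frame is on top of the table.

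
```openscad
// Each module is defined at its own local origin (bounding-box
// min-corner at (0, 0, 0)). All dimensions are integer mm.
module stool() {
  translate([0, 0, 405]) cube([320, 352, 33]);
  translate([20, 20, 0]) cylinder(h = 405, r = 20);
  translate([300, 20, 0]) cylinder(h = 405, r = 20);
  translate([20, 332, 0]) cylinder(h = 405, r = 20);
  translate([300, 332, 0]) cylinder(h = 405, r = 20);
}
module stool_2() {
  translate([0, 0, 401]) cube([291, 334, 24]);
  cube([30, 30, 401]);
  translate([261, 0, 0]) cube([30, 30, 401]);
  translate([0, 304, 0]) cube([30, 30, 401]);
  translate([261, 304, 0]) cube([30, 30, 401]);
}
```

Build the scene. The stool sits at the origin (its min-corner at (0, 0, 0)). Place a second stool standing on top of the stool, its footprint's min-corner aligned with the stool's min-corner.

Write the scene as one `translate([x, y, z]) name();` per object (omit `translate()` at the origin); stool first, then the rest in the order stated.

stool();
translate([0, 0, 438]) stool_2();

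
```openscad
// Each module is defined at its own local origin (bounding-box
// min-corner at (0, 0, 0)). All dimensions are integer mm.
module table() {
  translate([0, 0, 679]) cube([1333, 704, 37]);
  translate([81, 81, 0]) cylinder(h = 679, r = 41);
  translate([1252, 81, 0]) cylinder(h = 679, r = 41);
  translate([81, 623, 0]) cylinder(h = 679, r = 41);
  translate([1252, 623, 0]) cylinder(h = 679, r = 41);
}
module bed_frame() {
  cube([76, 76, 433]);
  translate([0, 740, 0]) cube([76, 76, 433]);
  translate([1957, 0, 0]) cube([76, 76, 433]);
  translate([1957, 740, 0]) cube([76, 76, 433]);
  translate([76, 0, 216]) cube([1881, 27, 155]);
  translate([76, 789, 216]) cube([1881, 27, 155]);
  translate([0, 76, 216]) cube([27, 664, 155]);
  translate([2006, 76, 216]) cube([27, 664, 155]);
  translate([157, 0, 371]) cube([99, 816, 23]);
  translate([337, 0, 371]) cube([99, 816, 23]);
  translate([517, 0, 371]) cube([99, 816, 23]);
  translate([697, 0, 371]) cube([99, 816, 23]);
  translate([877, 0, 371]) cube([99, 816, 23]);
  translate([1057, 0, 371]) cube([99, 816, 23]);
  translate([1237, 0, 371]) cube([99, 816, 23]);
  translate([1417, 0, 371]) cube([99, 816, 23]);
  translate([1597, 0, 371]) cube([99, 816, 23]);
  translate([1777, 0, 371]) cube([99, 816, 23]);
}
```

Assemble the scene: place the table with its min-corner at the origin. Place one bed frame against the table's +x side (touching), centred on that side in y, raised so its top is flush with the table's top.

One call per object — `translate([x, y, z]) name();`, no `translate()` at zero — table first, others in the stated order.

table();
translate([1333, -56, 283]) bed_frame();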